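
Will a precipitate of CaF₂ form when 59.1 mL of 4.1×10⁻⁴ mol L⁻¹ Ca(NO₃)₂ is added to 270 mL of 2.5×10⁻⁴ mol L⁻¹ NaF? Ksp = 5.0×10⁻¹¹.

Total volume after mixing = 59.1 + 270 = 329.1 mL.
[Ca²⁺] = (4.1×10⁻⁴)(59.1)/329.1 = 7.4×10⁻⁵ mol L⁻¹
[F⁻] = (2.5×10⁻⁴)(270)/329.1 = 2.1×10⁻⁴ mol L⁻¹
Q = [Ca²⁺][F⁻]^2 = 3.1×10⁻¹²
Q = 3.1×10⁻¹² < Ksp = 5.0×10⁻¹¹, so the solution is unsaturated and no precipitate forms.

No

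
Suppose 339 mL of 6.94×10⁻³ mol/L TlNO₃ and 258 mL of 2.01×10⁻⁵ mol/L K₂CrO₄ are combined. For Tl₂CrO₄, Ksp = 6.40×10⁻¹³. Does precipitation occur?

Yes

After mixing, V = 339 mL + 258 mL = 597 mL.
[Tl⁺] = (6.94×10⁻³)(339)/597 = 3.94×10⁻³ mol/L
[CrO₄²⁻] = (2.01×10⁻⁵)(258)/597 = 8.69×10⁻⁶ mol/L
Q = [Tl⁺]^2[CrO₄²⁻] = 1.35×10⁻¹⁰
Since Q (1.35×10⁻¹⁰) exceeds Ksp (6.40×10⁻¹³), Tl₂CrO₄ will precipitate.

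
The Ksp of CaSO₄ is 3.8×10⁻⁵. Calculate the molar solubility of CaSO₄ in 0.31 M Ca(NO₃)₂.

1.2×10⁻⁴ M

CaSO₄(s) ⇌ Ca²⁺(aq) + SO₄²⁻(aq)
The solution already contains Ca²⁺ at 0.31 M. Let s be the molar solubility of CaSO₄.
[Ca²⁺] ≈ 0.31 M (common ion dominates); [SO₄²⁻] = s.
Ksp = [Ca²⁺][SO₄²⁻] = (0.31)s
s = 3.8×10⁻⁵ / (0.31) = 1.2×10⁻⁴
s = 1.2×10⁻⁴ M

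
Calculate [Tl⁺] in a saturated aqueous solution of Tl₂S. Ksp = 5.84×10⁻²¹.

Tl₂S(s) ⇌ 2 Tl⁺(aq) + S²⁻(aq)
Call the molar solubility s, so that [Tl⁺] = 2s and [S²⁻] = s.
Ksp = [Tl⁺]^2[S²⁻] = (2s)^2 · s = 4s^3 = 5.84×10⁻²¹
s = 1.13×10⁻⁷ mol L⁻¹
[Tl⁺] = 2s = 2.27×10⁻⁷ mol L⁻¹

2.27×10⁻⁷ M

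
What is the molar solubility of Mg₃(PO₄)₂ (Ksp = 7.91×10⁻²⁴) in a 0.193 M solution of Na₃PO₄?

Mg₃(PO₄)₂(s) ⇌ 3 Mg²⁺(aq) + 2 PO₄³⁻(aq)
Let s be the solubility of Mg₃(PO₄)₂ here. The common ion gives [PO₄³⁻] ≈ 0.193 M, and [Mg²⁺] = 3s.
Ksp = [Mg²⁺]^3[PO₄³⁻]^2 = (3s)^3(0.193)^2
(3s)^3 = 7.91×10⁻²⁴ / (0.193)^2 = 2.12×10⁻²²
s = 1.99×10⁻⁸ M

1.99×10⁻⁸ M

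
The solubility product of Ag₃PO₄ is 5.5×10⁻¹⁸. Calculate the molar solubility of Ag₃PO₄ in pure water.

2.1×10⁻⁵ M

Ag₃PO₄(s) ⇌ 3 Ag⁺(aq) + PO₄³⁻(aq)
For each mole of Ag₃PO₄ that dissolves per liter, [Ag⁺] = 3s and [PO₄³⁻] = s; let s denote this solubility.
Ksp = [Ag⁺]^3[PO₄³⁻] = (3s)^3 · s = 27s^4
27s^4 = 5.5×10⁻¹⁸  ⇒  s^4 = 2.0×10⁻¹⁹
Taking the 4th root, s = 2.1×10⁻⁵ mol L⁻¹.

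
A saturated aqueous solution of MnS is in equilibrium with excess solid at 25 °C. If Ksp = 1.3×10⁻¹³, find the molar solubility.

3.6×10⁻⁷ M

MnS(s) ⇌ Mn²⁺(aq) + S²⁻(aq)
For each mole of MnS that dissolves per liter, [Mn²⁺] = s and [S²⁻] = s; let s denote this solubility.
Ksp = [Mn²⁺][S²⁻] = s · s = s^2
s^2 = 1.3×10⁻¹³
s = 3.6×10⁻⁷ mol L⁻¹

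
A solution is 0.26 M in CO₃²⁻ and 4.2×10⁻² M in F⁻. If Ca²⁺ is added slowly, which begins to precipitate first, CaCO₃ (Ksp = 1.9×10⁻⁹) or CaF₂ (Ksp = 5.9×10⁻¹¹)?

CaCO₃

The threshold for precipitation is Q = Ksp.
For CaCO₃: [Ca²⁺] = (Ksp/[CO₃²⁻]) = 7.3×10⁻⁹ M
For CaF₂: [Ca²⁺] = (Ksp/[F⁻]^2) = 3.3×10⁻⁸ M
The smaller threshold [Ca²⁺] is reached first, so CaCO₃ precipitates first.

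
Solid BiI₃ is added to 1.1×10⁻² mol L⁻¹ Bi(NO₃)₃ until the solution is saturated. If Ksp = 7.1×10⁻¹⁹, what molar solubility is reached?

1.3×10⁻⁶ M

BiI₃(s) ⇌ Bi³⁺(aq) + 3 I⁻(aq)
With Bi³⁺ already at 1.1×10⁻² mol L⁻¹ and s small, take [Bi³⁺] ≈ 1.1×10⁻² mol L⁻¹ and [I⁻] = 3s.
Ksp = [Bi³⁺][I⁻]^3 = (1.1×10⁻²)(3s)^3
(3s)^3 = 7.1×10⁻¹⁹ / (1.1×10⁻²) = 6.5×10⁻¹⁷
s = 1.3×10⁻⁶ mol L⁻¹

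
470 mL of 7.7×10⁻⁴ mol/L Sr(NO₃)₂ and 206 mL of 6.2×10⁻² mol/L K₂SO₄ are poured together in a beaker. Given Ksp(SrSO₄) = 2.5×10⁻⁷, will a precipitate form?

The combined volume is 676 mL.
[Sr²⁺] = (7.7×10⁻⁴)(470)/676 = 5.4×10⁻⁴ mol/L
[SO₄²⁻] = (6.2×10⁻²)(206)/676 = 1.9×10⁻² mol/L
Q = [Sr²⁺][SO₄²⁻] = 1.0×10⁻⁵
Q = 1.0×10⁻⁵ > Ksp = 2.5×10⁻⁷, so the solution is supersaturated and SrSO₄ precipitates.

Yes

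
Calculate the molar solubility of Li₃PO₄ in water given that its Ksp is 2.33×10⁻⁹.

3.05×10⁻³ M

Li₃PO₄(s) ⇌ 3 Li⁺(aq) + PO₄³⁻(aq)
Let s be the molar solubility. Then [Li⁺] = 3s and [PO₄³⁻] = s.
Ksp = [Li⁺]^3[PO₄³⁻] = (3s)^3 · s = 27s^4
27s^4 = 2.33×10⁻⁹  ⇒  s^4 = 8.63×10⁻¹¹
s = 3.05×10⁻³ mol L⁻¹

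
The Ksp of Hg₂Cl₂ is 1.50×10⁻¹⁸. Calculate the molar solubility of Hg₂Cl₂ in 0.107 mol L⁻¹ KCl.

Hg₂Cl₂(s) ⇌ Hg₂²⁺(aq) + 2 Cl⁻(aq)
With Cl⁻ already at 0.107 mol L⁻¹ and s small, take [Cl⁻] ≈ 0.107 mol L⁻¹ and [Hg₂²⁺] = s.
Ksp = [Hg₂²⁺][Cl⁻]^2 = s(0.107)^2
s = 1.50×10⁻¹⁸ / (0.107)^2 = 1.31×10⁻¹⁶
s = 1.31×10⁻¹⁶ mol L⁻¹

1.31×10⁻¹⁶ M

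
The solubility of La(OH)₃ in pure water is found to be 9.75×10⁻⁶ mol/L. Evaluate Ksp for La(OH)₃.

La(OH)₃(s) ⇌ La³⁺(aq) + 3 OH⁻(aq)
With molar solubility s: [La³⁺] = s, [OH⁻] = 3s.
Ksp = [La³⁺][OH⁻]^3 = s · (3s)^3 = 27s^4
Ksp = 27 × (9.75×10⁻⁶)^4 = 2.44×10⁻¹⁹

Ksp = 2.44×10⁻¹⁹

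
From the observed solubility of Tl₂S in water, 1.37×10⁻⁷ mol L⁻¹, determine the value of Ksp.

Tl₂S(s) ⇌ 2 Tl⁺(aq) + S²⁻(aq)
For each mole of Tl₂S that dissolves per liter, [Tl⁺] = 2s and [S²⁻] = s; let s denote this solubility.
Ksp = [Tl⁺]^2[S²⁻] = (2s)^2 · s = 4s^3
Ksp = 4 × (1.37×10⁻⁷)^3 = 1.03×10⁻²⁰

Ksp = 1.03×10⁻²⁰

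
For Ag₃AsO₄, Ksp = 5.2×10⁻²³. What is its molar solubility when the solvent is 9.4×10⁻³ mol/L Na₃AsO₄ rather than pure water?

Ag₃AsO₄(s) ⇌ 3 Ag⁺(aq) + AsO₄³⁻(aq)
The solution already contains AsO₄³⁻ at 9.4×10⁻³ mol/L. Let s be the molar solubility of Ag₃AsO₄.
[AsO₄³⁻] ≈ 9.4×10⁻³ mol/L (common ion dominates); [Ag⁺] = 3s.
Ksp = [Ag⁺]^3[AsO₄³⁻] = (3s)^3(9.4×10⁻³)
(3s)^3 = 5.2×10⁻²³ / (9.4×10⁻³) = 5.5×10⁻²¹
s = 5.9×10⁻⁸ mol/L

5.9×10⁻⁸ M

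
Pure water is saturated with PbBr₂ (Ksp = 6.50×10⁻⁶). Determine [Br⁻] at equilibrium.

2.35×10⁻² M

PbBr₂(s) ⇌ Pb²⁺(aq) + 2 Br⁻(aq)
For each mole of PbBr₂ that dissolves per liter, [Pb²⁺] = s and [Br⁻] = 2s; let s denote this solubility.
Ksp = [Pb²⁺][Br⁻]^2 = s · (2s)^2 = 4s^3 = 6.50×10⁻⁶
s = 1.18×10⁻² M
[Br⁻] = 2s = 2.35×10⁻² M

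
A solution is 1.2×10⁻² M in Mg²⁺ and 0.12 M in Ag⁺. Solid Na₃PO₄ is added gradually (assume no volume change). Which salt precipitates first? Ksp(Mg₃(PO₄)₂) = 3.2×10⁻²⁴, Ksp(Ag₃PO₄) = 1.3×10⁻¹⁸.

Ag₃PO₄

Each salt precipitates once Q = Ksp for that salt.
For Mg₃(PO₄)₂: [PO₄³⁻] = (Ksp/[Mg²⁺]^3)^(1/2) = 1.4×10⁻⁹ M
For Ag₃PO₄: [PO₄³⁻] = (Ksp/[Ag⁺]^3) = 7.5×10⁻¹⁶ M
Since Ag₃PO₄ needs less PO₄³⁻ to reach saturation, it precipitates first.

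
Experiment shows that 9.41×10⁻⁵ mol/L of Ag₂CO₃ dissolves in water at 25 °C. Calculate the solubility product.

Ksp = 3.33×10⁻¹²

Ag₂CO₃(s) ⇌ 2 Ag⁺(aq) + CO₃²⁻(aq)
If s mol/L of Ag₂CO₃ dissolves, [Ag⁺] = 2s and [CO₃²⁻] = s.
Ksp = [Ag⁺]^2[CO₃²⁻] = (2s)^2 · s = 4s^3
Ksp = 4 × (9.41×10⁻⁵)^3 = 3.33×10⁻¹²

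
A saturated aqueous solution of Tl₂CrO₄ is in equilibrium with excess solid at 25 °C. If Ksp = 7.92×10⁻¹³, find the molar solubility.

5.83×10⁻⁵ M

Tl₂CrO₄(s) ⇌ 2 Tl⁺(aq) + CrO₄²⁻(aq)
With molar solubility s: [Tl⁺] = 2s, [CrO₄²⁻] = s.
Ksp = [Tl⁺]^2[CrO₄²⁻] = (2s)^2 · s = 4s^3
4s^3 = 7.92×10⁻¹³  ⇒  s^3 = 1.98×10⁻¹³
s = (1.98×10⁻¹³)^(1/3) = 5.83×10⁻⁵ mol L⁻¹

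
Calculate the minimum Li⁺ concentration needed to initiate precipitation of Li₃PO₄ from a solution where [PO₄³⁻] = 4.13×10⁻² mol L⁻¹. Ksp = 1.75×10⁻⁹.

Precipitation of each salt begins when its ion product equals Ksp.
Li₃PO₄(s) ⇌ 3 Li⁺(aq) + PO₄³⁻(aq)
Ksp = [Li⁺]^3[PO₄³⁻] = [Li⁺]^3(4.13×10⁻²)
[Li⁺]^3 = 1.75×10⁻⁹ / (4.13×10⁻²) = 4.24×10⁻⁸
[Li⁺] = 3.49×10⁻³ mol L⁻¹

3.49×10⁻³ M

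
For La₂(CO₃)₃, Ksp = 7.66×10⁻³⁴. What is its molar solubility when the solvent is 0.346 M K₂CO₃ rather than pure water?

6.80×10⁻¹⁷ M

La₂(CO₃)₃(s) ⇌ 2 La³⁺(aq) + 3 CO₃²⁻(aq)
Let s be the solubility of La₂(CO₃)₃ here. The common ion gives [CO₃²⁻] ≈ 0.346 M, and [La³⁺] = 2s.
Ksp = [La³⁺]^2[CO₃²⁻]^3 = (2s)^2(0.346)^3
(2s)^2 = 7.66×10⁻³⁴ / (0.346)^3 = 1.85×10⁻³²
s = 6.80×10⁻¹⁷ M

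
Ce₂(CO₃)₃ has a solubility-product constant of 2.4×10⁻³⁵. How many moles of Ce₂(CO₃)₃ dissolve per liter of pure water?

4.7×10⁻⁸ M

Ce₂(CO₃)₃(s) ⇌ 2 Ce³⁺(aq) + 3 CO₃²⁻(aq)
If s mol/L of Ce₂(CO₃)₃ dissolves, [Ce³⁺] = 2s and [CO₃²⁻] = 3s.
Ksp = [Ce³⁺]^2[CO₃²⁻]^3 = (2s)^2 · (3s)^3 = 108s^5
108s^5 = 2.4×10⁻³⁵  ⇒  s^5 = 2.2×10⁻³⁷
s = 4.7×10⁻⁸ mol L⁻¹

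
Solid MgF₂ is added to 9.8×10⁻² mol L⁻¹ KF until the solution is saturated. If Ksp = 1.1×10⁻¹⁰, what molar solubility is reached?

1.1×10⁻⁸ M

MgF₂(s) ⇌ Mg²⁺(aq) + 2 F⁻(aq)
With F⁻ already at 9.8×10⁻² mol L⁻¹ and s small, take [F⁻] ≈ 9.8×10⁻² mol L⁻¹ and [Mg²⁺] = s.
Ksp = [Mg²⁺][F⁻]^2 = s(9.8×10⁻²)^2
s = 1.1×10⁻¹⁰ / (9.8×10⁻²)^2 = 1.1×10⁻⁸
s = 1.1×10⁻⁸ mol L⁻¹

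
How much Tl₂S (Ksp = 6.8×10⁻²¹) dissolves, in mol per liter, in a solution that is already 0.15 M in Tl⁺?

3.0×10⁻¹⁹ M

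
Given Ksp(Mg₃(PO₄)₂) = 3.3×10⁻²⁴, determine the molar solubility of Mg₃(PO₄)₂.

7.9×10⁻⁶ M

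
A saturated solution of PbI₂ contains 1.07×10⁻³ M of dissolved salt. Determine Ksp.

PbI₂(s) ⇌ Pb²⁺(aq) + 2 I⁻(aq)
Let s be the molar solubility. Then [Pb²⁺] = s and [I⁻] = 2s.
Ksp = [Pb²⁺][I⁻]^2 = s · (2s)^2 = 4s^3
Ksp = 4 × (1.07×10⁻³)^3 = 4.90×10⁻⁹

Ksp = 4.90×10⁻⁹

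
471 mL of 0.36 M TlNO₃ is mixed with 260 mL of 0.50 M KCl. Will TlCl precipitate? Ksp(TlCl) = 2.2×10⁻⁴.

Total volume after mixing = 471 + 260 = 731 mL.
[Tl⁺] = (0.36)(471)/731 = 0.23 M
[Cl⁻] = (0.50)(260)/731 = 0.18 M
Q = [Tl⁺][Cl⁻] = 4.1×10⁻²
Since Q (4.1×10⁻²) exceeds Ksp (2.2×10⁻⁴), TlCl will precipitate.

Yes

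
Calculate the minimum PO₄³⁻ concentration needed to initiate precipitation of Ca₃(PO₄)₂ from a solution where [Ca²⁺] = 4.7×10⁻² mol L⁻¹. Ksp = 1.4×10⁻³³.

3.7×10⁻¹⁵ M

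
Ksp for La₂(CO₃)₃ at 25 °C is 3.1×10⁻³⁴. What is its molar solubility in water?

7.8×10⁻⁸ M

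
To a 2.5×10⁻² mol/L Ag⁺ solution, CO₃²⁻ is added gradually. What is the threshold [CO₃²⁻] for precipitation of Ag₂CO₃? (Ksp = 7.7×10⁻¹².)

1.2×10⁻⁸ M

Precipitation of each salt begins when its ion product equals Ksp.
Ag₂CO₃(s) ⇌ 2 Ag⁺(aq) + CO₃²⁻(aq)
Ksp = [Ag⁺]^2[CO₃²⁻] = [CO₃²⁻](2.5×10⁻²)^2
[CO₃²⁻] = 7.7×10⁻¹² / (2.5×10⁻²)^2 = 1.2×10⁻⁸
[CO₃²⁻] = 1.2×10⁻⁸ mol/L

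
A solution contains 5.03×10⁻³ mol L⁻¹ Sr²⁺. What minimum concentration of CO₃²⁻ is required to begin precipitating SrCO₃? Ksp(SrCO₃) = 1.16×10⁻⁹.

2.31×10⁻⁷ M

Precipitation of each salt begins when its ion product equals Ksp.
SrCO₃(s) ⇌ Sr²⁺(aq) + CO₃²⁻(aq)
Ksp = [Sr²⁺][CO₃²⁻] = [CO₃²⁻](5.03×10⁻³)
[CO₃²⁻] = 1.16×10⁻⁹ / (5.03×10⁻³) = 2.31×10⁻⁷
[CO₃²⁻] = 2.31×10⁻⁷ mol L⁻¹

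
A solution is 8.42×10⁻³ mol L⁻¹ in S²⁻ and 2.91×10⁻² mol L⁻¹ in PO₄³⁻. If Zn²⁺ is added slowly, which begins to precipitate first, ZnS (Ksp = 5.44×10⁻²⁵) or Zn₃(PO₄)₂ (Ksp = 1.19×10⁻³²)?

The threshold for precipitation is Q = Ksp.
For ZnS: [Zn²⁺] = (Ksp/[S²⁻]) = 6.46×10⁻²³ mol L⁻¹
For Zn₃(PO₄)₂: [Zn²⁺] = (Ksp/[PO₄³⁻]^2)^(1/3) = 2.41×10⁻¹⁰ mol L⁻¹
ZnS requires the lower [Zn²⁺], so it precipitates first.

ZnS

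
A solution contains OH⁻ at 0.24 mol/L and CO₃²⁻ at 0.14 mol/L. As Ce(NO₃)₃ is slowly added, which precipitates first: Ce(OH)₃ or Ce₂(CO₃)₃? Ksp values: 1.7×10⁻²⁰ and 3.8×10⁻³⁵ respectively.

The threshold for precipitation is Q = Ksp.
For Ce(OH)₃: [Ce³⁺] = (Ksp/[OH⁻]^3) = 1.2×10⁻¹⁸ mol/L
For Ce₂(CO₃)₃: [Ce³⁺] = (Ksp/[CO₃²⁻]^3)^(1/2) = 1.2×10⁻¹⁶ mol/L
Since Ce(OH)₃ needs less Ce³⁺ to reach saturation, it precipitates first.

Ce(OH)₃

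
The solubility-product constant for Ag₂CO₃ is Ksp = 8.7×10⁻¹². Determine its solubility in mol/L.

Ag₂CO₃(s) ⇌ 2 Ag⁺(aq) + CO₃²⁻(aq)
For each mole of Ag₂CO₃ that dissolves per liter, [Ag⁺] = 2s and [CO₃²⁻] = s; let s denote this solubility.
Ksp = [Ag⁺]^2[CO₃²⁻] = (2s)^2 · s = 4s^3
4s^3 = 8.7×10⁻¹²  ⇒  s^3 = 2.2×10⁻¹²
Taking the 3rd root, s = 1.3×10⁻⁴ mol/L.

1.3×10⁻⁴ M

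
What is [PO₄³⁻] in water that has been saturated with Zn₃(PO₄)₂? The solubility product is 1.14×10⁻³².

3.20×10⁻⁷ M

Zn₃(PO₄)₂(s) ⇌ 3 Zn²⁺(aq) + 2 PO₄³⁻(aq)
Let s be the molar solubility. Then [Zn²⁺] = 3s and [PO₄³⁻] = 2s.
Ksp = [Zn²⁺]^3[PO₄³⁻]^2 = (3s)^3 · (2s)^2 = 108s^5 = 1.14×10⁻³²
s = 1.60×10⁻⁷ M
[PO₄³⁻] = 2s = 3.20×10⁻⁷ M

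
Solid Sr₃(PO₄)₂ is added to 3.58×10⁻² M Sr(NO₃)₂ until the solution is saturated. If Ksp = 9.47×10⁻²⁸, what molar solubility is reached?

2.27×10⁻¹² M

Sr₃(PO₄)₂(s) ⇌ 3 Sr²⁺(aq) + 2 PO₄³⁻(aq)
Let s be the solubility of Sr₃(PO₄)₂ here. The common ion gives [Sr²⁺] ≈ 3.58×10⁻² M, and [PO₄³⁻] = 2s.
Ksp = [Sr²⁺]^3[PO₄³⁻]^2 = (3.58×10⁻²)^3(2s)^2
(2s)^2 = 9.47×10⁻²⁸ / (3.58×10⁻²)^3 = 2.06×10⁻²³
s = 2.27×10⁻¹² M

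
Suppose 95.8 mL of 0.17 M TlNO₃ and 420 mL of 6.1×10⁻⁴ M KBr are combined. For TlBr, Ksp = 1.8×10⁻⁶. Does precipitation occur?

Yes

Total volume after mixing = 95.8 + 420 = 515.8 mL.
[Tl⁺] = (0.17)(95.8)/515.8 = 3.2×10⁻² M
[Br⁻] = (6.1×10⁻⁴)(420)/515.8 = 5.0×10⁻⁴ M
Q = [Tl⁺][Br⁻] = 1.6×10⁻⁵
Because Q > Ksp (1.6×10⁻⁵ vs 1.8×10⁻⁶), a precipitate of TlBr forms.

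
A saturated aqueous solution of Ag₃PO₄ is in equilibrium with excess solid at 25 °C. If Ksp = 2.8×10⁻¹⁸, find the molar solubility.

1.8×10⁻⁵ M

Ag₃PO₄(s) ⇌ 3 Ag⁺(aq) + PO₄³⁻(aq)
Call the molar solubility s, so that [Ag⁺] = 3s and [PO₄³⁻] = s.
Ksp = [Ag⁺]^3[PO₄³⁻] = (3s)^3 · s = 27s^4
27s^4 = 2.8×10⁻¹⁸  ⇒  s^4 = 1.0×10⁻¹⁹
Taking the 4th root, s = 1.8×10⁻⁵ mol L⁻¹.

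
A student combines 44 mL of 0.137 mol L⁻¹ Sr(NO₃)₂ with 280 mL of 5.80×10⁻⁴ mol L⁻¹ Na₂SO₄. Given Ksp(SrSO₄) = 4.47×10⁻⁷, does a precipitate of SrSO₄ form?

After mixing, V = 44 mL + 280 mL = 324 mL.
[Sr²⁺] = (0.137)(44)/324 = 1.86×10⁻² mol L⁻¹
[SO₄²⁻] = (5.80×10⁻⁴)(280)/324 = 5.01×10⁻⁴ mol L⁻¹
Q = [Sr²⁺][SO₄²⁻] = 9.33×10⁻⁶
Since Q (9.33×10⁻⁶) exceeds Ksp (4.47×10⁻⁷), SrSO₄ will precipitate.

Yes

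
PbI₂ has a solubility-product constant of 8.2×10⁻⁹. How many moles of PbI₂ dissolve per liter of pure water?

PbI₂(s) ⇌ Pb²⁺(aq) + 2 I⁻(aq)
If s mol/L of PbI₂ dissolves, [Pb²⁺] = s and [I⁻] = 2s.
Ksp = [Pb²⁺][I⁻]^2 = s · (2s)^2 = 4s^3
4s^3 = 8.2×10⁻⁹  ⇒  s^3 = 2.1×10⁻⁹
s = (2.1×10⁻⁹)^(1/3) = 1.3×10⁻³ mol L⁻¹

1.3×10⁻³ M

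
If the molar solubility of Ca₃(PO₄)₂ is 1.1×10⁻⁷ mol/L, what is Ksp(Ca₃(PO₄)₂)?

Ksp = 1.7×10⁻³³

Ca₃(PO₄)₂(s) ⇌ 3 Ca²⁺(aq) + 2 PO₄³⁻(aq)
For each mole of Ca₃(PO₄)₂ that dissolves per liter, [Ca²⁺] = 3s and [PO₄³⁻] = 2s; let s denote this solubility.
Ksp = [Ca²⁺]^3[PO₄³⁻]^2 = (3s)^3 · (2s)^2 = 108s^5
Ksp = 108 × (1.1×10⁻⁷)^5 = 1.7×10⁻³³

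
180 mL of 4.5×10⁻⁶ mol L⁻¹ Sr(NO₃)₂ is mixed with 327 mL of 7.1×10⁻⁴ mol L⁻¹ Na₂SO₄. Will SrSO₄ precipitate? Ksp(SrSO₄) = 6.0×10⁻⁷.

After mixing, V = 180 mL + 327 mL = 507 mL.
[Sr²⁺] = (4.5×10⁻⁶)(180)/507 = 1.6×10⁻⁶ mol L⁻¹
[SO₄²⁻] = (7.1×10⁻⁴)(327)/507 = 4.6×10⁻⁴ mol L⁻¹
Q = [Sr²⁺][SO₄²⁻] = 7.3×10⁻¹⁰
Since Q (7.3×10⁻¹⁰) is less than Ksp (6.0×10⁻⁷), no SrSO₄ precipitates.

No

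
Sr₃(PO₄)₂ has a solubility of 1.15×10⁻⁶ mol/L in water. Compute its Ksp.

Ksp = 2.17×10⁻²⁸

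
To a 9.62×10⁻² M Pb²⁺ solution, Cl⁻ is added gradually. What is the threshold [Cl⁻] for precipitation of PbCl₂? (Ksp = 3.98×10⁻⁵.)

2.03×10⁻² M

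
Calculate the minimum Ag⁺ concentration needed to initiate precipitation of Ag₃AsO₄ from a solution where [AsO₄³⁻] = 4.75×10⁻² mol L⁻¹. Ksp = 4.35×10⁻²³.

Each salt precipitates once Q = Ksp for that salt.
Ag₃AsO₄(s) ⇌ 3 Ag⁺(aq) + AsO₄³⁻(aq)
Ksp = [Ag⁺]^3[AsO₄³⁻] = [Ag⁺]^3(4.75×10⁻²)
[Ag⁺]^3 = 4.35×10⁻²³ / (4.75×10⁻²) = 9.16×10⁻²²
[Ag⁺] = 9.71×10⁻⁸ mol L⁻¹

9.71×10⁻⁸ M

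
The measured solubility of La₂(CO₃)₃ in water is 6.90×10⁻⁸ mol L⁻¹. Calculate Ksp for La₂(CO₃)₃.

La₂(CO₃)₃(s) ⇌ 2 La³⁺(aq) + 3 CO₃²⁻(aq)
If s mol/L of La₂(CO₃)₃ dissolves, [La³⁺] = 2s and [CO₃²⁻] = 3s.
Ksp = [La³⁺]^2[CO₃²⁻]^3 = (2s)^2 · (3s)^3 = 108s^5
Ksp = 108 × (6.90×10⁻⁸)^5 = 1.69×10⁻³⁴

Ksp = 1.69×10⁻³⁴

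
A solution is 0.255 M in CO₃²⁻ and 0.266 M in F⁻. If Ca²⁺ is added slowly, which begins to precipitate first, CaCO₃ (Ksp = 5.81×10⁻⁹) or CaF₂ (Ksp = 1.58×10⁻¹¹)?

Each salt precipitates once Q = Ksp for that salt.
For CaCO₃: [Ca²⁺] = (Ksp/[CO₃²⁻]) = 2.28×10⁻⁸ M
For CaF₂: [Ca²⁺] = (Ksp/[F⁻]^2) = 2.23×10⁻¹⁰ M
The smaller threshold [Ca²⁺] is reached first, so CaF₂ precipitates first.

CaF₂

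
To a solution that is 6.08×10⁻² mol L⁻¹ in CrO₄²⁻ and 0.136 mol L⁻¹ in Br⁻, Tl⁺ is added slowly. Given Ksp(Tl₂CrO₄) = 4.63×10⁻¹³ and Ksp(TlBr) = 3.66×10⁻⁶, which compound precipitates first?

The threshold for precipitation is Q = Ksp.
For Tl₂CrO₄: [Tl⁺] = (Ksp/[CrO₄²⁻])^(1/2) = 2.76×10⁻⁶ mol L⁻¹
For TlBr: [Tl⁺] = (Ksp/[Br⁻]) = 2.69×10⁻⁵ mol L⁻¹
Since Tl₂CrO₄ needs less Tl⁺ to reach saturation, it precipitates first.

Tl₂CrO₄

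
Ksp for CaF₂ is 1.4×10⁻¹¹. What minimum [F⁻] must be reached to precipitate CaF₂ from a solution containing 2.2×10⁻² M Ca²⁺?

Precipitation begins when Q = Ksp.
CaF₂(s) ⇌ Ca²⁺(aq) + 2 F⁻(aq)
Ksp = [Ca²⁺][F⁻]^2 = [F⁻]^2(2.2×10⁻²)
[F⁻]^2 = 1.4×10⁻¹¹ / (2.2×10⁻²) = 6.4×10⁻¹⁰
[F⁻] = 2.5×10⁻⁵ M

2.5×10⁻⁵ M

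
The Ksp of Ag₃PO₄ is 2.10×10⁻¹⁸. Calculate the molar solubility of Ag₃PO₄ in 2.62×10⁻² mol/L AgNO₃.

1.17×10⁻¹³ M

Ag₃PO₄(s) ⇌ 3 Ag⁺(aq) + PO₄³⁻(aq)
With Ag⁺ already at 2.62×10⁻² mol/L and s small, take [Ag⁺] ≈ 2.62×10⁻² mol/L and [PO₄³⁻] = s.
Ksp = [Ag⁺]^3[PO₄³⁻] = (2.62×10⁻²)^3s
s = 2.10×10⁻¹⁸ / (2.62×10⁻²)^3 = 1.17×10⁻¹³
s = 1.17×10⁻¹³ mol/L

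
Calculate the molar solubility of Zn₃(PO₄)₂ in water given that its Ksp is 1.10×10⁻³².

Zn₃(PO₄)₂(s) ⇌ 3 Zn²⁺(aq) + 2 PO₄³⁻(aq)
If s mol/L of Zn₃(PO₄)₂ dissolves, [Zn²⁺] = 3s and [PO₄³⁻] = 2s.
Ksp = [Zn²⁺]^3[PO₄³⁻]^2 = (3s)^3 · (2s)^2 = 108s^5
108s^5 = 1.10×10⁻³²  ⇒  s^5 = 1.02×10⁻³⁴
Taking the 5th root, s = 1.59×10⁻⁷ mol L⁻¹.

1.59×10⁻⁷ M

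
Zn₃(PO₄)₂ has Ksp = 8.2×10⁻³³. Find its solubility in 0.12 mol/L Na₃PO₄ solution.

Zn₃(PO₄)₂(s) ⇌ 3 Zn²⁺(aq) + 2 PO₄³⁻(aq)
PO₄³⁻ is already present at 0.12 mol/L. If s mol/L of Zn₃(PO₄)₂ dissolves, [Zn²⁺] = 3s while [PO₄³⁻] ≈ 0.12 mol/L.
Ksp = [Zn²⁺]^3[PO₄³⁻]^2 = (3s)^3(0.12)^2
(3s)^3 = 8.2×10⁻³³ / (0.12)^2 = 5.7×10⁻³¹
s = 2.8×10⁻¹¹ mol/L

2.8×10⁻¹¹ M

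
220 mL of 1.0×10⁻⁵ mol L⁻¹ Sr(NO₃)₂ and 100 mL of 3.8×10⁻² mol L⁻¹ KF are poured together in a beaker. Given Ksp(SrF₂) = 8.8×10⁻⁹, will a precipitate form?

The combined volume is 320 mL.
[Sr²⁺] = (1.0×10⁻⁵)(220)/320 = 6.9×10⁻⁶ mol L⁻¹
[F⁻] = (3.8×10⁻²)(100)/320 = 1.2×10⁻² mol L⁻¹
Q = [Sr²⁺][F⁻]^2 = 9.7×10⁻¹⁰
Q < Ksp (9.7×10⁻¹⁰ vs 8.8×10⁻⁹); the solution remains unsaturated and no precipitate forms.

No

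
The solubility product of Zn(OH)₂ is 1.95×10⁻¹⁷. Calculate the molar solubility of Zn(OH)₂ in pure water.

1.70×10⁻⁶ M

Zn(OH)₂(s) ⇌ Zn²⁺(aq) + 2 OH⁻(aq)
Let s be the molar solubility. Then [Zn²⁺] = s and [OH⁻] = 2s.
Ksp = [Zn²⁺][OH⁻]^2 = s · (2s)^2 = 4s^3
4s^3 = 1.95×10⁻¹⁷  ⇒  s^3 = 4.88×10⁻¹⁸
s = 1.70×10⁻⁶ mol/L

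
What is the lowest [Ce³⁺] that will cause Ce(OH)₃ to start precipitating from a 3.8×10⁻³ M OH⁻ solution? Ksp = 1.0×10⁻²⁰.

Each salt precipitates once Q = Ksp for that salt.
Ce(OH)₃(s) ⇌ Ce³⁺(aq) + 3 OH⁻(aq)
Ksp = [Ce³⁺][OH⁻]^3 = [Ce³⁺](3.8×10⁻³)^3
[Ce³⁺] = 1.0×10⁻²⁰ / (3.8×10⁻³)^3 = 1.8×10⁻¹³
[Ce³⁺] = 1.8×10⁻¹³ M

1.8×10⁻¹³ M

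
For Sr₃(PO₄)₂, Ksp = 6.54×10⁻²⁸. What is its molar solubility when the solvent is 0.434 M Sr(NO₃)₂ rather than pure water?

4.47×10⁻¹⁴ M

Sr₃(PO₄)₂(s) ⇌ 3 Sr²⁺(aq) + 2 PO₄³⁻(aq)
With Sr²⁺ already at 0.434 M and s small, take [Sr²⁺] ≈ 0.434 M and [PO₄³⁻] = 2s.
Ksp = [Sr²⁺]^3[PO₄³⁻]^2 = (0.434)^3(2s)^2
(2s)^2 = 6.54×10⁻²⁸ / (0.434)^3 = 8.00×10⁻²⁷
s = 4.47×10⁻¹⁴ M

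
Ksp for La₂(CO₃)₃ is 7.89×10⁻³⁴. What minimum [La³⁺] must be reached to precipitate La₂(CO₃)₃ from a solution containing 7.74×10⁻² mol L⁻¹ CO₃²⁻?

1.30×10⁻¹⁵ M

The threshold for precipitation is Q = Ksp.
La₂(CO₃)₃(s) ⇌ 2 La³⁺(aq) + 3 CO₃²⁻(aq)
Ksp = [La³⁺]^2[CO₃²⁻]^3 = [La³⁺]^2(7.74×10⁻²)^3
[La³⁺]^2 = 7.89×10⁻³⁴ / (7.74×10⁻²)^3 = 1.70×10⁻³⁰
[La³⁺] = 1.30×10⁻¹⁵ mol L⁻¹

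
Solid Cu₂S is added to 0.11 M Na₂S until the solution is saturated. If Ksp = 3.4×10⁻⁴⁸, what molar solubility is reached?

2.8×10⁻²⁴ M

Cu₂S(s) ⇌ 2 Cu⁺(aq) + S²⁻(aq)
The solution already contains S²⁻ at 0.11 M. Let s be the molar solubility of Cu₂S.
[S²⁻] ≈ 0.11 M (common ion dominates); [Cu⁺] = 2s.
Ksp = [Cu⁺]^2[S²⁻] = (2s)^2(0.11)
(2s)^2 = 3.4×10⁻⁴⁸ / (0.11) = 3.1×10⁻⁴⁷
s = 2.8×10⁻²⁴ M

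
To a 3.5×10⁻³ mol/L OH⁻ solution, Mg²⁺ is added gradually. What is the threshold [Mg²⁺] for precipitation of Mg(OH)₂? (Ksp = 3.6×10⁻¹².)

2.9×10⁻⁷ M

Each salt precipitates once Q = Ksp for that salt.
Mg(OH)₂(s) ⇌ Mg²⁺(aq) + 2 OH⁻(aq)
Ksp = [Mg²⁺][OH⁻]^2 = [Mg²⁺](3.5×10⁻³)^2
[Mg²⁺] = 3.6×10⁻¹² / (3.5×10⁻³)^2 = 2.9×10⁻⁷
[Mg²⁺] = 2.9×10⁻⁷ mol/L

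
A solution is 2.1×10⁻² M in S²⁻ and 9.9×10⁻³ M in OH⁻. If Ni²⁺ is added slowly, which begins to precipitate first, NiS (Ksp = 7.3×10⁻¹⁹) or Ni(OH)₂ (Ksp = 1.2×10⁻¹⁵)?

NiS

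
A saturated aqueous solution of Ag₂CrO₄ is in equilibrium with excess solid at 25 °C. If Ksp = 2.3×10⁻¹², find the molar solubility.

Ag₂CrO₄(s) ⇌ 2 Ag⁺(aq) + CrO₄²⁻(aq)
Let s be the molar solubility. Then [Ag⁺] = 2s and [CrO₄²⁻] = s.
Ksp = [Ag⁺]^2[CrO₄²⁻] = (2s)^2 · s = 4s^3
4s^3 = 2.3×10⁻¹²  ⇒  s^3 = 5.8×10⁻¹³
s = 8.3×10⁻⁵ M

8.3×10⁻⁵ M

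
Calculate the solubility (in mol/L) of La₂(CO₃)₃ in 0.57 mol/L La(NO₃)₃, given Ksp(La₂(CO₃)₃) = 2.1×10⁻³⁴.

La₂(CO₃)₃(s) ⇌ 2 La³⁺(aq) + 3 CO₃²⁻(aq)
La³⁺ is already present at 0.57 mol/L. If s mol/L of La₂(CO₃)₃ dissolves, [CO₃²⁻] = 3s while [La³⁺] ≈ 0.57 mol/L.
Ksp = [La³⁺]^2[CO₃²⁻]^3 = (0.57)^2(3s)^3
(3s)^3 = 2.1×10⁻³⁴ / (0.57)^2 = 6.5×10⁻³⁴
s = 2.9×10⁻¹² mol/L

2.9×10⁻¹² M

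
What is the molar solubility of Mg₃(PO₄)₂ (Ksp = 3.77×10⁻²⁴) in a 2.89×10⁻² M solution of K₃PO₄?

5.51×10⁻⁸ M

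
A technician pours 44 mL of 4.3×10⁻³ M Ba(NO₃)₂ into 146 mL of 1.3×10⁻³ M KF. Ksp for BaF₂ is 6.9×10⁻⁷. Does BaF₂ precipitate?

The combined volume is 190 mL.
[Ba²⁺] = (4.3×10⁻³)(44)/190 = 1.0×10⁻³ M
[F⁻] = (1.3×10⁻³)(146)/190 = 1.0×10⁻³ M
Q = [Ba²⁺][F⁻]^2 = 9.9×10⁻¹⁰
Since Q (9.9×10⁻¹⁰) is less than Ksp (6.9×10⁻⁷), no BaF₂ precipitates.

No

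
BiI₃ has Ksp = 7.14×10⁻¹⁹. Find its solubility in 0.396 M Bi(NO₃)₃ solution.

BiI₃(s) ⇌ Bi³⁺(aq) + 3 I⁻(aq)
The solution already contains Bi³⁺ at 0.396 M. Let s be the molar solubility of BiI₃.
[Bi³⁺] ≈ 0.396 M (common ion dominates); [I⁻] = 3s.
Ksp = [Bi³⁺][I⁻]^3 = (0.396)(3s)^3
(3s)^3 = 7.14×10⁻¹⁹ / (0.396) = 1.80×10⁻¹⁸
s = 4.06×10⁻⁷ M

4.06×10⁻⁷ M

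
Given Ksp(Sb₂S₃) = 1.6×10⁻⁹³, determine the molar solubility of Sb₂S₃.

1.1×10⁻¹⁹ M

Sb₂S₃(s) ⇌ 2 Sb³⁺(aq) + 3 S²⁻(aq)
For each mole of Sb₂S₃ that dissolves per liter, [Sb³⁺] = 2s and [S²⁻] = 3s; let s denote this solubility.
Ksp = [Sb³⁺]^2[S²⁻]^3 = (2s)^2 · (3s)^3 = 108s^5
108s^5 = 1.6×10⁻⁹³  ⇒  s^5 = 1.5×10⁻⁹⁵
Taking the 5th root, s = 1.1×10⁻¹⁹ mol L⁻¹.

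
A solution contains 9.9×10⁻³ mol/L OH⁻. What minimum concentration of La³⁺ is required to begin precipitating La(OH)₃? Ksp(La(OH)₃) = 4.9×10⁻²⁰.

5.0×10⁻¹⁴ M

Precipitation begins when Q = Ksp.
La(OH)₃(s) ⇌ La³⁺(aq) + 3 OH⁻(aq)
Ksp = [La³⁺][OH⁻]^3 = [La³⁺](9.9×10⁻³)^3
[La³⁺] = 4.9×10⁻²⁰ / (9.9×10⁻³)^3 = 5.0×10⁻¹⁴
[La³⁺] = 5.0×10⁻¹⁴ mol/L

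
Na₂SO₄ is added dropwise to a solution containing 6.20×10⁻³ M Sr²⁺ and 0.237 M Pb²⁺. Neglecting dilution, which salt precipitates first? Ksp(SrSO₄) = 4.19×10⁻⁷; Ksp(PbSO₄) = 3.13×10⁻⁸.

PbSO₄

Each salt precipitates once Q = Ksp for that salt.
For SrSO₄: [SO₄²⁻] = (Ksp/[Sr²⁺]) = 6.76×10⁻⁵ M
For PbSO₄: [SO₄²⁻] = (Ksp/[Pb²⁺]) = 1.32×10⁻⁷ M
PbSO₄ requires the lower [SO₄²⁻], so it precipitates first.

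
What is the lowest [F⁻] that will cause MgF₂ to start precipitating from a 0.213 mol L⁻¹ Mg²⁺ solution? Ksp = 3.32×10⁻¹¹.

A salt starts to precipitate once the ion product Q reaches its Ksp.
MgF₂(s) ⇌ Mg²⁺(aq) + 2 F⁻(aq)
Ksp = [Mg²⁺][F⁻]^2 = [F⁻]^2(0.213)
[F⁻]^2 = 3.32×10⁻¹¹ / (0.213) = 1.56×10⁻¹⁰
[F⁻] = 1.25×10⁻⁵ mol L⁻¹

1.25×10⁻⁵ M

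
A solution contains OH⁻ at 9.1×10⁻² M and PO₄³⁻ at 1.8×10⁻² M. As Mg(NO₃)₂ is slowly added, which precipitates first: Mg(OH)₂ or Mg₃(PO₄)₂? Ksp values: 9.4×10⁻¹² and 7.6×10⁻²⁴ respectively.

Mg(OH)₂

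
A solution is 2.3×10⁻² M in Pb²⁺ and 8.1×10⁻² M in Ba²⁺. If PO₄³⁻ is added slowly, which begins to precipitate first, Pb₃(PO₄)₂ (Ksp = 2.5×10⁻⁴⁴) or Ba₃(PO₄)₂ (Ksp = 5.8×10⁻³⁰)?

Precipitation begins when Q = Ksp.
For Pb₃(PO₄)₂: [PO₄³⁻] = (Ksp/[Pb²⁺]^3)^(1/2) = 4.5×10⁻²⁰ M
For Ba₃(PO₄)₂: [PO₄³⁻] = (Ksp/[Ba²⁺]^3)^(1/2) = 1.0×10⁻¹³ M
Since Pb₃(PO₄)₂ needs less PO₄³⁻ to reach saturation, it precipitates first.

Pb₃(PO₄)₂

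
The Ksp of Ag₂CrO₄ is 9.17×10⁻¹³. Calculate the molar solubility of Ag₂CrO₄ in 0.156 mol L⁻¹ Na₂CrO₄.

Ag₂CrO₄(s) ⇌ 2 Ag⁺(aq) + CrO₄²⁻(aq)
The solution already contains CrO₄²⁻ at 0.156 mol L⁻¹. Let s be the molar solubility of Ag₂CrO₄.
[CrO₄²⁻] ≈ 0.156 mol L⁻¹ (common ion dominates); [Ag⁺] = 2s.
Ksp = [Ag⁺]^2[CrO₄²⁻] = (2s)^2(0.156)
(2s)^2 = 9.17×10⁻¹³ / (0.156) = 5.88×10⁻¹²
s = 1.21×10⁻⁶ mol L⁻¹

1.21×10⁻⁶ M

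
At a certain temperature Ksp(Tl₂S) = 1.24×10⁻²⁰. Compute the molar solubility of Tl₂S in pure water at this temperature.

Tl₂S(s) ⇌ 2 Tl⁺(aq) + S²⁻(aq)
For each mole of Tl₂S that dissolves per liter, [Tl⁺] = 2s and [S²⁻] = s; let s denote this solubility.
Ksp = [Tl⁺]^2[S²⁻] = (2s)^2 · s = 4s^3
4s^3 = 1.24×10⁻²⁰  ⇒  s^3 = 3.10×10⁻²¹
s = (3.10×10⁻²¹)^(1/3) = 1.46×10⁻⁷ M

1.46×10⁻⁷ M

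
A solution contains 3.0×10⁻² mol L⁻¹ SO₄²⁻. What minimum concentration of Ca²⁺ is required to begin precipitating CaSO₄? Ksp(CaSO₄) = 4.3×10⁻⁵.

The threshold for precipitation is Q = Ksp.
CaSO₄(s) ⇌ Ca²⁺(aq) + SO₄²⁻(aq)
Ksp = [Ca²⁺][SO₄²⁻] = [Ca²⁺](3.0×10⁻²)
[Ca²⁺] = 4.3×10⁻⁵ / (3.0×10⁻²) = 1.4×10⁻³
[Ca²⁺] = 1.4×10⁻³ mol L⁻¹

1.4×10⁻³ M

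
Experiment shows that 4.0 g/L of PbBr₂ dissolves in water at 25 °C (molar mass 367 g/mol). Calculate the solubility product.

Ksp = 5.2×10⁻⁶

Convert to molarity: s = 4.0 / 367 = 1.090×10⁻² mol/L
PbBr₂(s) ⇌ Pb²⁺(aq) + 2 Br⁻(aq)
If s mol/L of PbBr₂ dissolves, [Pb²⁺] = s and [Br⁻] = 2s.
Ksp = [Pb²⁺][Br⁻]^2 = s · (2s)^2 = 4s^3
Ksp = 4 × (1.090×10⁻²)^3 = 5.2×10⁻⁶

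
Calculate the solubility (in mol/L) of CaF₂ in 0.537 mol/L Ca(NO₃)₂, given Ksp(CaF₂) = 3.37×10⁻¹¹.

CaF₂(s) ⇌ Ca²⁺(aq) + 2 F⁻(aq)
Ca²⁺ is already present at 0.537 mol/L. If s mol/L of CaF₂ dissolves, [F⁻] = 2s while [Ca²⁺] ≈ 0.537 mol/L.
Ksp = [Ca²⁺][F⁻]^2 = (0.537)(2s)^2
(2s)^2 = 3.37×10⁻¹¹ / (0.537) = 6.28×10⁻¹¹
s = 3.96×10⁻⁶ mol/L

3.96×10⁻⁶ M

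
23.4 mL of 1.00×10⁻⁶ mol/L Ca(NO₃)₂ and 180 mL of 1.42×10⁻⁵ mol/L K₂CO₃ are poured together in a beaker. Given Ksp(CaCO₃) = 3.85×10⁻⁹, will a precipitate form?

No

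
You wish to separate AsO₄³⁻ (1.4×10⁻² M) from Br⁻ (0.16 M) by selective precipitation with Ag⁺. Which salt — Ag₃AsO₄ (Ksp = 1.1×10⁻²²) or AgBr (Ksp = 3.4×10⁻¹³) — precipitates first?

AgBr

Each salt precipitates once Q = Ksp for that salt.
For Ag₃AsO₄: [Ag⁺] = (Ksp/[AsO₄³⁻])^(1/3) = 2.0×10⁻⁷ M
For AgBr: [Ag⁺] = (Ksp/[Br⁻]) = 2.1×10⁻¹² M
The smaller threshold [Ag⁺] is reached first, so AgBr precipitates first.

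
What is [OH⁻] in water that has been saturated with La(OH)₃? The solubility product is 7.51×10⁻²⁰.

La(OH)₃(s) ⇌ La³⁺(aq) + 3 OH⁻(aq)
With molar solubility s: [La³⁺] = s, [OH⁻] = 3s.
Ksp = [La³⁺][OH⁻]^3 = s · (3s)^3 = 27s^4 = 7.51×10⁻²⁰
s = 7.26×10⁻⁶ mol/L
[OH⁻] = 3s = 2.18×10⁻⁵ mol/L

2.18×10⁻⁵ M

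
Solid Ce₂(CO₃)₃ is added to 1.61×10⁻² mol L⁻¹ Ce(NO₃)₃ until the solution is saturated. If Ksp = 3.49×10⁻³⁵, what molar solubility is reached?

Ce₂(CO₃)₃(s) ⇌ 2 Ce³⁺(aq) + 3 CO₃²⁻(aq)
Let s be the solubility of Ce₂(CO₃)₃ here. The common ion gives [Ce³⁺] ≈ 1.61×10⁻² mol L⁻¹, and [CO₃²⁻] = 3s.
Ksp = [Ce³⁺]^2[CO₃²⁻]^3 = (1.61×10⁻²)^2(3s)^3
(3s)^3 = 3.49×10⁻³⁵ / (1.61×10⁻²)^2 = 1.35×10⁻³¹
s = 1.71×10⁻¹¹ mol L⁻¹

1.71×10⁻¹¹ M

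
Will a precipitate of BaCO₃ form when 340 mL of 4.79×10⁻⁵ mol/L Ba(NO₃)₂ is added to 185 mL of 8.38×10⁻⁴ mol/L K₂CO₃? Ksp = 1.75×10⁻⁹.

Yes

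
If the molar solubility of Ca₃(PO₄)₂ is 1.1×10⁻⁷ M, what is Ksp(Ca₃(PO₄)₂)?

Ksp = 1.7×10⁻³³

Ca₃(PO₄)₂(s) ⇌ 3 Ca²⁺(aq) + 2 PO₄³⁻(aq)
Call the molar solubility s, so that [Ca²⁺] = 3s and [PO₄³⁻] = 2s.
Ksp = [Ca²⁺]^3[PO₄³⁻]^2 = (3s)^3 · (2s)^2 = 108s^5
Ksp = 108 × (1.1×10⁻⁷)^5 = 1.7×10⁻³³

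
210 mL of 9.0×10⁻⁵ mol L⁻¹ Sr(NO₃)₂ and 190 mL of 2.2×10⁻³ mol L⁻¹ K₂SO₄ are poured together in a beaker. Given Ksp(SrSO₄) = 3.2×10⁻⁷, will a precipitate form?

No

Total volume after mixing = 210 + 190 = 400 mL.
[Sr²⁺] = (9.0×10⁻⁵)(210)/400 = 4.7×10⁻⁵ mol L⁻¹
[SO₄²⁻] = (2.2×10⁻³)(190)/400 = 1.0×10⁻³ mol L⁻¹
Q = [Sr²⁺][SO₄²⁻] = 4.9×10⁻⁸
Since Q (4.9×10⁻⁸) is less than Ksp (3.2×10⁻⁷), no SrSO₄ precipitates.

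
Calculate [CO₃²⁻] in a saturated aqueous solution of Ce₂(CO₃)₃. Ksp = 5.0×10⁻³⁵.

1.6×10⁻⁷ M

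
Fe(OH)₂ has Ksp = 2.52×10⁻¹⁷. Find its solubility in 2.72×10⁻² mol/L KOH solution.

3.41×10⁻¹⁴ M

Fe(OH)₂(s) ⇌ Fe²⁺(aq) + 2 OH⁻(aq)
The solution already contains OH⁻ at 2.72×10⁻² mol/L. Let s be the molar solubility of Fe(OH)₂.
[OH⁻] ≈ 2.72×10⁻² mol/L (common ion dominates); [Fe²⁺] = s.
Ksp = [Fe²⁺][OH⁻]^2 = s(2.72×10⁻²)^2
s = 2.52×10⁻¹⁷ / (2.72×10⁻²)^2 = 3.41×10⁻¹⁴
s = 3.41×10⁻¹⁴ mol/L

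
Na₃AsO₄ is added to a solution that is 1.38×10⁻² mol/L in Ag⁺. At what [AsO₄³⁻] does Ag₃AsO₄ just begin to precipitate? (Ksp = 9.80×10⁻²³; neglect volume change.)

3.73×10⁻¹⁷ M

Each salt precipitates once Q = Ksp for that salt.
Ag₃AsO₄(s) ⇌ 3 Ag⁺(aq) + AsO₄³⁻(aq)
Ksp = [Ag⁺]^3[AsO₄³⁻] = [AsO₄³⁻](1.38×10⁻²)^3
[AsO₄³⁻] = 9.80×10⁻²³ / (1.38×10⁻²)^3 = 3.73×10⁻¹⁷
[AsO₄³⁻] = 3.73×10⁻¹⁷ mol/L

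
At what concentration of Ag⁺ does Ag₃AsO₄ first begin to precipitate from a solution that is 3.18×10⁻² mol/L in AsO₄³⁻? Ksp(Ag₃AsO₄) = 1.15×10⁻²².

Precipitation of each salt begins when its ion product equals Ksp.
Ag₃AsO₄(s) ⇌ 3 Ag⁺(aq) + AsO₄³⁻(aq)
Ksp = [Ag⁺]^3[AsO₄³⁻] = [Ag⁺]^3(3.18×10⁻²)
[Ag⁺]^3 = 1.15×10⁻²² / (3.18×10⁻²) = 3.62×10⁻²¹
[Ag⁺] = 1.53×10⁻⁷ mol/L

1.53×10⁻⁷ M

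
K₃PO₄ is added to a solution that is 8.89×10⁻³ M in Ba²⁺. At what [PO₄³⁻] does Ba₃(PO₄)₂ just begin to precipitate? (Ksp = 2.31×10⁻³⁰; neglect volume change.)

Each salt precipitates once Q = Ksp for that salt.
Ba₃(PO₄)₂(s) ⇌ 3 Ba²⁺(aq) + 2 PO₄³⁻(aq)
Ksp = [Ba²⁺]^3[PO₄³⁻]^2 = [PO₄³⁻]^2(8.89×10⁻³)^3
[PO₄³⁻]^2 = 2.31×10⁻³⁰ / (8.89×10⁻³)^3 = 3.29×10⁻²⁴
[PO₄³⁻] = 1.81×10⁻¹² M

1.81×10⁻¹² M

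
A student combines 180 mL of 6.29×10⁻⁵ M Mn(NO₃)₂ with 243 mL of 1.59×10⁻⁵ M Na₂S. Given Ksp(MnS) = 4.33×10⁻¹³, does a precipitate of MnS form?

The combined volume is 423 mL.
[Mn²⁺] = (6.29×10⁻⁵)(180)/423 = 2.68×10⁻⁵ M
[S²⁻] = (1.59×10⁻⁵)(243)/423 = 9.13×10⁻⁶ M
Q = [Mn²⁺][S²⁻] = 2.44×10⁻¹⁰
Since Q (2.44×10⁻¹⁰) exceeds Ksp (4.33×10⁻¹³), MnS will precipitate.

Yes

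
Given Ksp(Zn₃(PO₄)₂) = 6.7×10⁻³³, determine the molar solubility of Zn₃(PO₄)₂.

1.4×10⁻⁷ M

Zn₃(PO₄)₂(s) ⇌ 3 Zn²⁺(aq) + 2 PO₄³⁻(aq)
Let s be the molar solubility. Then [Zn²⁺] = 3s and [PO₄³⁻] = 2s.
Ksp = [Zn²⁺]^3[PO₄³⁻]^2 = (3s)^3 · (2s)^2 = 108s^5
108s^5 = 6.7×10⁻³³  ⇒  s^5 = 6.2×10⁻³⁵
s = (6.2×10⁻³⁵)^(1/5) = 1.4×10⁻⁷ M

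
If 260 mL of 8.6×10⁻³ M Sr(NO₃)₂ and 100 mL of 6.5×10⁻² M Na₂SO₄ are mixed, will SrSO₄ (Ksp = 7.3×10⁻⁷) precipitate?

Yes

Total volume after mixing = 260 + 100 = 360 mL.
[Sr²⁺] = (8.6×10⁻³)(260)/360 = 6.2×10⁻³ M
[SO₄²⁻] = (6.5×10⁻²)(100)/360 = 1.8×10⁻² M
Q = [Sr²⁺][SO₄²⁻] = 1.1×10⁻⁴
Because Q > Ksp (1.1×10⁻⁴ vs 7.3×10⁻⁷), a precipitate of SrSO₄ forms.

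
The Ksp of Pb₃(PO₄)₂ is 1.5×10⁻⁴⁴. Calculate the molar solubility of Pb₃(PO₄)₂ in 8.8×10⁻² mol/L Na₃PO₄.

Pb₃(PO₄)₂(s) ⇌ 3 Pb²⁺(aq) + 2 PO₄³⁻(aq)
Let s be the solubility of Pb₃(PO₄)₂ here. The common ion gives [PO₄³⁻] ≈ 8.8×10⁻² mol/L, and [Pb²⁺] = 3s.
Ksp = [Pb²⁺]^3[PO₄³⁻]^2 = (3s)^3(8.8×10⁻²)^2
(3s)^3 = 1.5×10⁻⁴⁴ / (8.8×10⁻²)^2 = 1.9×10⁻⁴²
s = 4.2×10⁻¹⁵ mol/L

4.2×10⁻¹⁵ M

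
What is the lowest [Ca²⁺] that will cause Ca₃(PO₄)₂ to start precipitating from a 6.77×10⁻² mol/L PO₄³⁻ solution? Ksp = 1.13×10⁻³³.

6.27×10⁻¹¹ M

Precipitation begins when Q = Ksp.
Ca₃(PO₄)₂(s) ⇌ 3 Ca²⁺(aq) + 2 PO₄³⁻(aq)
Ksp = [Ca²⁺]^3[PO₄³⁻]^2 = [Ca²⁺]^3(6.77×10⁻²)^2
[Ca²⁺]^3 = 1.13×10⁻³³ / (6.77×10⁻²)^2 = 2.47×10⁻³¹
[Ca²⁺] = 6.27×10⁻¹¹ mol/L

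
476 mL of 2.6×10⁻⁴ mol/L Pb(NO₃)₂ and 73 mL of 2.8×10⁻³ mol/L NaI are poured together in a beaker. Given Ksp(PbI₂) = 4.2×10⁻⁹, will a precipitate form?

No

The combined volume is 549 mL.
[Pb²⁺] = (2.6×10⁻⁴)(476)/549 = 2.3×10⁻⁴ mol/L
[I⁻] = (2.8×10⁻³)(73)/549 = 3.7×10⁻⁴ mol/L
Q = [Pb²⁺][I⁻]^2 = 3.1×10⁻¹¹
Since Q (3.1×10⁻¹¹) is less than Ksp (4.2×10⁻⁹), no PbI₂ precipitates.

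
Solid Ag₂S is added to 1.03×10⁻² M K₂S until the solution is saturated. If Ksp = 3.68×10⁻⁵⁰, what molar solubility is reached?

Ag₂S(s) ⇌ 2 Ag⁺(aq) + S²⁻(aq)
S²⁻ is already present at 1.03×10⁻² M. If s mol/L of Ag₂S dissolves, [Ag⁺] = 2s while [S²⁻] ≈ 1.03×10⁻² M.
Ksp = [Ag⁺]^2[S²⁻] = (2s)^2(1.03×10⁻²)
(2s)^2 = 3.68×10⁻⁵⁰ / (1.03×10⁻²) = 3.57×10⁻⁴⁸
s = 9.45×10⁻²⁵ M

9.45×10⁻²⁵ M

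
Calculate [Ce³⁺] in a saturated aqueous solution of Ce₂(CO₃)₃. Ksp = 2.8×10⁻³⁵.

9.6×10⁻⁸ M

Ce₂(CO₃)₃(s) ⇌ 2 Ce³⁺(aq) + 3 CO₃²⁻(aq)
With molar solubility s: [Ce³⁺] = 2s, [CO₃²⁻] = 3s.
Ksp = [Ce³⁺]^2[CO₃²⁻]^3 = (2s)^2 · (3s)^3 = 108s^5 = 2.8×10⁻³⁵
s = 4.8×10⁻⁸ M
[Ce³⁺] = 2s = 9.6×10⁻⁸ M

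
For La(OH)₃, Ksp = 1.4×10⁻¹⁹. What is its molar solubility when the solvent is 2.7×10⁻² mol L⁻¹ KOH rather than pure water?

La(OH)₃(s) ⇌ La³⁺(aq) + 3 OH⁻(aq)
Let s be the solubility of La(OH)₃ here. The common ion gives [OH⁻] ≈ 2.7×10⁻² mol L⁻¹, and [La³⁺] = s.
Ksp = [La³⁺][OH⁻]^3 = s(2.7×10⁻²)^3
s = 1.4×10⁻¹⁹ / (2.7×10⁻²)^3 = 7.1×10⁻¹⁵
s = 7.1×10⁻¹⁵ mol L⁻¹

7.1×10⁻¹⁵ M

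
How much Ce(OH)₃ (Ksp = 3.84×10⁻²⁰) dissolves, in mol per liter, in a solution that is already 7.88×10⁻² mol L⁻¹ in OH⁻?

7.85×10⁻¹⁷ M

Ce(OH)₃(s) ⇌ Ce³⁺(aq) + 3 OH⁻(aq)
With OH⁻ already at 7.88×10⁻² mol L⁻¹ and s small, take [OH⁻] ≈ 7.88×10⁻² mol L⁻¹ and [Ce³⁺] = s.
Ksp = [Ce³⁺][OH⁻]^3 = s(7.88×10⁻²)^3
s = 3.84×10⁻²⁰ / (7.88×10⁻²)^3 = 7.85×10⁻¹⁷
s = 7.85×10⁻¹⁷ mol L⁻¹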